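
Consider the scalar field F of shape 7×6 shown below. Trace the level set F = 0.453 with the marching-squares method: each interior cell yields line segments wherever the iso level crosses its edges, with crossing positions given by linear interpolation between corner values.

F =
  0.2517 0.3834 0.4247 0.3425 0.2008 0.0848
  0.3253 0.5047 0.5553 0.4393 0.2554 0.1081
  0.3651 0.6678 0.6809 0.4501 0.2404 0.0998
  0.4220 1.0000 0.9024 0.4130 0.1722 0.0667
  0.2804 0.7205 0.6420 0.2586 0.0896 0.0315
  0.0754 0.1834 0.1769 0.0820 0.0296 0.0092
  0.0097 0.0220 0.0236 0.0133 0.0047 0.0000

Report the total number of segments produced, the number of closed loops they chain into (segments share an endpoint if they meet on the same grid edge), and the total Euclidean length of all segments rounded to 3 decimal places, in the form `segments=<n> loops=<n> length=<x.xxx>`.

cell (0,0): code 0100 → (0.574,1.000)–(1.000,0.712)
cell (0,1): code 1100 → (0.217,2.000)–(0.574,1.000)
cell (0,2): code 1000 → (1.000,2.882)–(0.217,2.000)
cell (1,0): code 0110 → (1.000,0.712)–(2.000,0.290)
cell (1,2): code 1001 → (2.000,2.987)–(1.000,2.882)
cell (2,0): code 0110 → (2.000,0.290)–(3.000,0.054)
cell (2,2): code 1001 → (3.000,2.918)–(2.000,2.987)
cell (3,0): code 0110 → (3.000,0.054)–(4.000,0.392)
cell (3,2): code 1001 → (4.000,2.493)–(3.000,2.918)
cell (4,0): code 0010 → (4.000,0.392)–(4.498,1.000)
cell (4,1): code 0011 → (4.498,1.000)–(4.406,2.000)
cell (4,2): code 0001 → (4.406,2.000)–(4.000,2.493)
total: 12 segments, chained into 1 closed loop(s), length Σ = 11.447942

segments=12 loops=1 length=11.448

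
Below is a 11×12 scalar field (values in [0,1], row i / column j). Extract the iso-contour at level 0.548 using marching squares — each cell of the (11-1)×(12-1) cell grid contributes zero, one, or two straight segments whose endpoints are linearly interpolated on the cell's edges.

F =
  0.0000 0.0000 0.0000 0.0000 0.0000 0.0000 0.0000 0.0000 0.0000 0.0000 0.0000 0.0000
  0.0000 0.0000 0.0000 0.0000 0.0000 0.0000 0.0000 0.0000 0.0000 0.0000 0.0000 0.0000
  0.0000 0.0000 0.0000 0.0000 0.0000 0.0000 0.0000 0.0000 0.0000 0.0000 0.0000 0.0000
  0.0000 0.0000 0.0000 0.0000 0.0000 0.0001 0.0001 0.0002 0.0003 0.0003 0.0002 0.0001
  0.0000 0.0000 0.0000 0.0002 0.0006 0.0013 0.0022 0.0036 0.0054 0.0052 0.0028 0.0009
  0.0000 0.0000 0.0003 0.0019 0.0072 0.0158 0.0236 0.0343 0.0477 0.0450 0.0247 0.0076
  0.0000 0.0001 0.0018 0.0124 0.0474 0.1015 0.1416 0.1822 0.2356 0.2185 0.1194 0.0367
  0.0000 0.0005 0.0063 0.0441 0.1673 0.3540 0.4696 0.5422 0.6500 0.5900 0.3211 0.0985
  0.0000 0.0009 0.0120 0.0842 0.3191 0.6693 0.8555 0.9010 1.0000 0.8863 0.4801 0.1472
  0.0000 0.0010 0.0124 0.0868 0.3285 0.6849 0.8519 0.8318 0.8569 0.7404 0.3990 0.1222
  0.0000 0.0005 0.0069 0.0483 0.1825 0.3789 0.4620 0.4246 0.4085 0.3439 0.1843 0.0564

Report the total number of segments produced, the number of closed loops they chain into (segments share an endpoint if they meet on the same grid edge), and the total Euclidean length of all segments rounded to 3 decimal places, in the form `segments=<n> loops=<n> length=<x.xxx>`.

cell (6,7): code 0100 → (6.754,8.000)–(7.000,7.054)
cell (6,8): code 1100 → (6.887,9.000)–(6.754,8.000)
cell (6,9): code 1000 → (7.000,9.156)–(6.887,9.000)
cell (7,4): code 0100 → (7.615,5.000)–(8.000,4.654)
cell (7,5): code 1100 → (7.203,6.000)–(7.615,5.000)
cell (7,6): code 1100 → (7.016,7.000)–(7.203,6.000)
cell (7,7): code 1110 → (7.000,7.054)–(7.016,7.000)
cell (7,9): code 1001 → (8.000,9.833)–(7.000,9.156)
cell (8,4): code 0110 → (8.000,4.654)–(9.000,4.616)
cell (8,9): code 1001 → (9.000,9.564)–(8.000,9.833)
cell (9,4): code 0010 → (9.000,4.616)–(9.447,5.000)
cell (9,5): code 0011 → (9.447,5.000)–(9.779,6.000)
cell (9,6): code 0011 → (9.779,6.000)–(9.697,7.000)
cell (9,7): code 0011 → (9.697,7.000)–(9.689,8.000)
cell (9,8): code 0011 → (9.689,8.000)–(9.485,9.000)
cell (9,9): code 0001 → (9.485,9.000)–(9.000,9.564)
total: 16 segments, chained into 1 closed loop(s), length Σ = 13.506827

segments=16 loops=1 length=13.507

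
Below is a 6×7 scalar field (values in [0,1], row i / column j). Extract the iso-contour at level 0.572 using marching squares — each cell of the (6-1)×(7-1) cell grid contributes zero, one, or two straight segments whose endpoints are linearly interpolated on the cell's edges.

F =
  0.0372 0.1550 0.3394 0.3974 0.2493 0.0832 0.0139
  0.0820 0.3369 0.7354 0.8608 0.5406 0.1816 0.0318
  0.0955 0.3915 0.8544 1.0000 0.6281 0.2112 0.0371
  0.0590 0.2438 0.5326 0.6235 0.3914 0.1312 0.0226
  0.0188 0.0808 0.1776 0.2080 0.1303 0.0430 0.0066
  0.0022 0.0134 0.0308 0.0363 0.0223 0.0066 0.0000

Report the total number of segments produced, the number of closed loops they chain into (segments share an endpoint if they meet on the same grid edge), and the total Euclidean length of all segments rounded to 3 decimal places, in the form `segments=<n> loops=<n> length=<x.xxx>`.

cell (0,1): code 0100 → (0.587,2.000)–(1.000,1.590)
cell (0,2): code 1100 → (0.377,3.000)–(0.587,2.000)
cell (0,3): code 1000 → (1.000,3.902)–(0.377,3.000)
cell (1,1): code 0110 → (1.000,1.590)–(2.000,1.390)
cell (1,3): code 1101 → (1.359,4.000)–(1.000,3.902)
cell (1,4): code 1000 → (2.000,4.135)–(1.359,4.000)
cell (2,1): code 0010 → (2.000,1.390)–(2.878,2.000)
cell (2,2): code 0111 → (2.878,2.000)–(3.000,2.433)
cell (2,3): code 1011 → (3.000,3.222)–(2.237,4.000)
cell (2,4): code 0001 → (2.237,4.000)–(2.000,4.135)
cell (3,2): code 0010 → (3.000,2.433)–(3.124,3.000)
cell (3,3): code 0001 → (3.124,3.000)–(3.000,3.222)
total: 12 segments, chained into 1 closed loop(s), length Σ = 8.462519

segments=12 loops=1 length=8.463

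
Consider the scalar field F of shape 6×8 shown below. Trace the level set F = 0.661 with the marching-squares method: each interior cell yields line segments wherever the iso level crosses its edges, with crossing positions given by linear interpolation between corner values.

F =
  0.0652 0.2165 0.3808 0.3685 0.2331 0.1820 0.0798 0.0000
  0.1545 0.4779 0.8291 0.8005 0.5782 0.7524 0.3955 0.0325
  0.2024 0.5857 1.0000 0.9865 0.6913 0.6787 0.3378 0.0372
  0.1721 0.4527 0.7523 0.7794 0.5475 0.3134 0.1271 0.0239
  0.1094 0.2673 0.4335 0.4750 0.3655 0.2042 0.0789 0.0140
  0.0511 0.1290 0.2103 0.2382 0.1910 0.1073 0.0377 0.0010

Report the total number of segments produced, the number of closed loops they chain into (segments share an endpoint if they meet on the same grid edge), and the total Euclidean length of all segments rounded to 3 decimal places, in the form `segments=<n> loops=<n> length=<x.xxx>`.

segments=16 loops=1 length=12.139

cell (0,1): code 0100 → (0.625,2.000)–(1.000,1.521)
cell (0,2): code 1100 → (0.677,3.000)–(0.625,2.000)
cell (0,3): code 1000 → (1.000,3.628)–(0.677,3.000)
cell (0,4): code 0100 → (0.840,5.000)–(1.000,4.475)
cell (0,5): code 1000 → (1.000,5.256)–(0.840,5.000)
cell (1,1): code 0110 → (1.000,1.521)–(2.000,1.182)
cell (1,3): code 1101 → (1.732,4.000)–(1.000,3.628)
cell (1,4): code 1110 → (1.000,4.475)–(1.732,4.000)
cell (1,5): code 1001 → (2.000,5.052)–(1.000,5.256)
cell (2,1): code 0110 → (2.000,1.182)–(3.000,1.695)
cell (2,3): code 1011 → (3.000,3.511)–(2.211,4.000)
cell (2,4): code 0011 → (2.211,4.000)–(2.048,5.000)
cell (2,5): code 0001 → (2.048,5.000)–(2.000,5.052)
cell (3,1): code 0010 → (3.000,1.695)–(3.286,2.000)
cell (3,2): code 0011 → (3.286,2.000)–(3.389,3.000)
cell (3,3): code 0001 → (3.389,3.000)–(3.000,3.511)
total: 16 segments, chained into 1 closed loop(s), length Σ = 12.139057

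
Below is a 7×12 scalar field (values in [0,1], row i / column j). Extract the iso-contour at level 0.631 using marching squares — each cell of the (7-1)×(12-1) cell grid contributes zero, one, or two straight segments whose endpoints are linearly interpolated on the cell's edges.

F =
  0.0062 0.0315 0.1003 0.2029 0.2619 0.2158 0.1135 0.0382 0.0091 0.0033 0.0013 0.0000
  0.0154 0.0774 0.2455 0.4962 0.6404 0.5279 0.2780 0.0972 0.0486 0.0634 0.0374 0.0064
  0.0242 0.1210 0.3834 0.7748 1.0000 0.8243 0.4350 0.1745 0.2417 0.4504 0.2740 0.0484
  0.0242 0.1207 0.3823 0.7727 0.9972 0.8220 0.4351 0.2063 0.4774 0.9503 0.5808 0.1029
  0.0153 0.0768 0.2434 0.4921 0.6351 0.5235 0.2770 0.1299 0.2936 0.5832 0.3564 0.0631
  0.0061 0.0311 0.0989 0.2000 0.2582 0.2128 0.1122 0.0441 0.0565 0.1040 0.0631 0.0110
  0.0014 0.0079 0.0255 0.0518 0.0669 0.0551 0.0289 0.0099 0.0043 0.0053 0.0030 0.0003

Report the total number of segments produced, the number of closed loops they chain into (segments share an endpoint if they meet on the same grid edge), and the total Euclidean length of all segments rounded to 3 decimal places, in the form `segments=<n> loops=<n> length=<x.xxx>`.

cell (0,3): code 0100 → (0.975,4.000)–(1.000,3.935)
cell (0,4): code 1000 → (1.000,4.084)–(0.975,4.000)
cell (1,2): code 0100 → (1.484,3.000)–(2.000,2.633)
cell (1,3): code 1110 → (1.000,3.935)–(1.484,3.000)
cell (1,4): code 1101 → (1.348,5.000)–(1.000,4.084)
cell (1,5): code 1000 → (2.000,5.497)–(1.348,5.000)
cell (2,2): code 0110 → (2.000,2.633)–(3.000,2.637)
cell (2,5): code 1001 → (3.000,5.494)–(2.000,5.497)
cell (2,8): code 0100 → (2.361,9.000)–(3.000,8.325)
cell (2,9): code 1000 → (3.000,9.864)–(2.361,9.000)
cell (3,2): code 0010 → (3.000,2.637)–(3.505,3.000)
cell (3,3): code 0111 → (3.505,3.000)–(4.000,3.971)
cell (3,4): code 1011 → (4.000,4.037)–(3.640,5.000)
cell (3,5): code 0001 → (3.640,5.000)–(3.000,5.494)
cell (3,8): code 0010 → (3.000,8.325)–(3.870,9.000)
cell (3,9): code 0001 → (3.870,9.000)–(3.000,9.864)
cell (4,3): code 0010 → (4.000,3.971)–(4.011,4.000)
cell (4,4): code 0001 → (4.011,4.000)–(4.000,4.037)
total: 18 segments, chained into 2 closed loop(s), length Σ = 13.591827

segments=18 loops=2 length=13.592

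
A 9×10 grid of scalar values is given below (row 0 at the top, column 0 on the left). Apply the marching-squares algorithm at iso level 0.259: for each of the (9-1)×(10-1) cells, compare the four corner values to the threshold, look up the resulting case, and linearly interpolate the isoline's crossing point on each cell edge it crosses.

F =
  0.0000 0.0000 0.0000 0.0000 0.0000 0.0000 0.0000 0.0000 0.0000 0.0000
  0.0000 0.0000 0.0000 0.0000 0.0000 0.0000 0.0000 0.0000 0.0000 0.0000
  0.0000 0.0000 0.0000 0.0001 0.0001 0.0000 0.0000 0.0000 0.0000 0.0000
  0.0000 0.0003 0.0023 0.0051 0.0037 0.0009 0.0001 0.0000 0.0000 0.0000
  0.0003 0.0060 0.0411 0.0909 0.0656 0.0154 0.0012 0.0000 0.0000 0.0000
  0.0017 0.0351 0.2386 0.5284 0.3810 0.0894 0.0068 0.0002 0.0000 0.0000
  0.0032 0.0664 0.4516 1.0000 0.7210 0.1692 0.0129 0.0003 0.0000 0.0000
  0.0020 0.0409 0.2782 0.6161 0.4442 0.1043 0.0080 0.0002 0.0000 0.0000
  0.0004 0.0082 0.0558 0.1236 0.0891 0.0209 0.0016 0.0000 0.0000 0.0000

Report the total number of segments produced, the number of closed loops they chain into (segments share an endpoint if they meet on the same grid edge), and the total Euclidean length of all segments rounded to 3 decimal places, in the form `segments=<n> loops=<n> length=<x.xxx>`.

segments=12 loops=1 length=10.153

cell (4,2): code 0100 → (4.384,3.000)–(5.000,2.070)
cell (4,3): code 1100 → (4.613,4.000)–(4.384,3.000)
cell (4,4): code 1000 → (5.000,4.418)–(4.613,4.000)
cell (5,1): code 0100 → (5.096,2.000)–(6.000,1.500)
cell (5,2): code 1110 → (5.000,2.070)–(5.096,2.000)
cell (5,4): code 1001 → (6.000,4.837)–(5.000,4.418)
cell (6,1): code 0110 → (6.000,1.500)–(7.000,1.919)
cell (6,4): code 1001 → (7.000,4.545)–(6.000,4.837)
cell (7,1): code 0010 → (7.000,1.919)–(7.086,2.000)
cell (7,2): code 0011 → (7.086,2.000)–(7.725,3.000)
cell (7,3): code 0011 → (7.725,3.000)–(7.522,4.000)
cell (7,4): code 0001 → (7.522,4.000)–(7.000,4.545)
total: 12 segments, chained into 1 closed loop(s), length Σ = 10.152825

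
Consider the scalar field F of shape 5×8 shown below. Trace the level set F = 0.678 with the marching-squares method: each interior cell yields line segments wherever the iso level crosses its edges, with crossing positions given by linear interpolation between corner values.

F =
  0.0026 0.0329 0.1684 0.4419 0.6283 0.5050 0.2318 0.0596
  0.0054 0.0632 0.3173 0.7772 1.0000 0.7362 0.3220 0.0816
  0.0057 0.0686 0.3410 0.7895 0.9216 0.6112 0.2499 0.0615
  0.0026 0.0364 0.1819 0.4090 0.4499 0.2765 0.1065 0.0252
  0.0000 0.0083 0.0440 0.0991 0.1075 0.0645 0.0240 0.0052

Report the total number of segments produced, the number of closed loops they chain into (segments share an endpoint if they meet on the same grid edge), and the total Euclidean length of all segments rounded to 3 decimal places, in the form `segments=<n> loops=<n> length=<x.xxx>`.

segments=10 loops=1 length=7.391

cell (0,2): code 0100 → (0.704,3.000)–(1.000,2.784)
cell (0,3): code 1100 → (0.134,4.000)–(0.704,3.000)
cell (0,4): code 1100 → (0.748,5.000)–(0.134,4.000)
cell (0,5): code 1000 → (1.000,5.141)–(0.748,5.000)
cell (1,2): code 0110 → (1.000,2.784)–(2.000,2.751)
cell (1,4): code 1011 → (2.000,4.785)–(1.466,5.000)
cell (1,5): code 0001 → (1.466,5.000)–(1.000,5.141)
cell (2,2): code 0010 → (2.000,2.751)–(2.293,3.000)
cell (2,3): code 0011 → (2.293,3.000)–(2.516,4.000)
cell (2,4): code 0001 → (2.516,4.000)–(2.000,4.785)
total: 10 segments, chained into 1 closed loop(s), length Σ = 7.390823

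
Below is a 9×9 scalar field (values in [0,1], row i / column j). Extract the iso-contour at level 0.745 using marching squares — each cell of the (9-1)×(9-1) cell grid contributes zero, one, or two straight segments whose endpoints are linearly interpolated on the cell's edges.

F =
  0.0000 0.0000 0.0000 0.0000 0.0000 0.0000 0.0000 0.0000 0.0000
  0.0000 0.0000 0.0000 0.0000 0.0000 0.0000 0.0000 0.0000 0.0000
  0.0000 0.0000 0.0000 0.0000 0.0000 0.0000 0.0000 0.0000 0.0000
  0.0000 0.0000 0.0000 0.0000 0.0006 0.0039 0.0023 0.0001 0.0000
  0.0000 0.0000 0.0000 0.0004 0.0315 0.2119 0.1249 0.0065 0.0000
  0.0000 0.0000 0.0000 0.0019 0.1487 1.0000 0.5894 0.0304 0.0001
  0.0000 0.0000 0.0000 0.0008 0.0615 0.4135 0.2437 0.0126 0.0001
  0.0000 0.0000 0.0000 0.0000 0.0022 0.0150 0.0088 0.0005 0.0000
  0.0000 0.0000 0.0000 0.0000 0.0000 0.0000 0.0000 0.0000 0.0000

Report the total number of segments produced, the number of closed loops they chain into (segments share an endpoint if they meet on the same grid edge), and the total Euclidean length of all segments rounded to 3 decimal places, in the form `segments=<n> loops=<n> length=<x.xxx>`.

segments=4 loops=1 length=2.427

cell (4,4): code 0100 → (4.676,5.000)–(5.000,4.700)
cell (4,5): code 1000 → (5.000,5.621)–(4.676,5.000)
cell (5,4): code 0010 → (5.000,4.700)–(5.435,5.000)
cell (5,5): code 0001 → (5.435,5.000)–(5.000,5.621)
total: 4 segments, chained into 1 closed loop(s), length Σ = 2.427293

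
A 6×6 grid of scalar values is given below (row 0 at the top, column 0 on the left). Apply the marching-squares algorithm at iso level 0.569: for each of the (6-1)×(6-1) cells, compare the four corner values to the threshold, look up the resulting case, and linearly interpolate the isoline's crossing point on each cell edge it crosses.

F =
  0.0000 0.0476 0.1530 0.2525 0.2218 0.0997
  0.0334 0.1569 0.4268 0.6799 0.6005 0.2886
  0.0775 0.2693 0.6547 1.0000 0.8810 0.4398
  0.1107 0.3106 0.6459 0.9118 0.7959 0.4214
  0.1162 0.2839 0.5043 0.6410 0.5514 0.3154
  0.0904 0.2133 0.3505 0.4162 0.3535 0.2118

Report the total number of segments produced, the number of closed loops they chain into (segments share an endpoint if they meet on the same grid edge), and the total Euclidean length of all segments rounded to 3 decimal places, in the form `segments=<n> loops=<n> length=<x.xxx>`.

cell (0,2): code 0100 → (0.741,3.000)–(1.000,2.562)
cell (0,3): code 1100 → (0.917,4.000)–(0.741,3.000)
cell (0,4): code 1000 → (1.000,4.101)–(0.917,4.000)
cell (1,1): code 0100 → (1.624,2.000)–(2.000,1.778)
cell (1,2): code 1110 → (1.000,2.562)–(1.624,2.000)
cell (1,4): code 1001 → (2.000,4.707)–(1.000,4.101)
cell (2,1): code 0110 → (2.000,1.778)–(3.000,1.771)
cell (2,4): code 1001 → (3.000,4.606)–(2.000,4.707)
cell (3,1): code 0010 → (3.000,1.771)–(3.543,2.000)
cell (3,2): code 0111 → (3.543,2.000)–(4.000,2.473)
cell (3,3): code 1011 → (4.000,3.804)–(3.928,4.000)
cell (3,4): code 0001 → (3.928,4.000)–(3.000,4.606)
cell (4,2): code 0010 → (4.000,2.473)–(4.320,3.000)
cell (4,3): code 0001 → (4.320,3.000)–(4.000,3.804)
total: 14 segments, chained into 1 closed loop(s), length Σ = 10.152872

segments=14 loops=1 length=10.153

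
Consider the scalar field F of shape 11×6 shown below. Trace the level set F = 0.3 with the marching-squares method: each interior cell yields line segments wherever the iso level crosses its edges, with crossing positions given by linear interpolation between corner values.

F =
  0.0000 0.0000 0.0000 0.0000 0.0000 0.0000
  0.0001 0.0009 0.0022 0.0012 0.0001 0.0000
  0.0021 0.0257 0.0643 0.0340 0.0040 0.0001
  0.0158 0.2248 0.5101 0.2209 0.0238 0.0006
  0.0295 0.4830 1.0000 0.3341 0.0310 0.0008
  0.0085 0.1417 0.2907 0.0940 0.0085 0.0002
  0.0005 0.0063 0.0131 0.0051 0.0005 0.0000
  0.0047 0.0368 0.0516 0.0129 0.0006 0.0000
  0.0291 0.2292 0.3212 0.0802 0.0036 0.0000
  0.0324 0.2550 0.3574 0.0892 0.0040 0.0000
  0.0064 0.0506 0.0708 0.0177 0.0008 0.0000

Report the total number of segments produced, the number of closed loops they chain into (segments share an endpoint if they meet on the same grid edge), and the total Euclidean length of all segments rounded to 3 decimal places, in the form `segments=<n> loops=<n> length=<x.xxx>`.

cell (2,1): code 0100 → (2.529,2.000)–(3.000,1.264)
cell (2,2): code 1000 → (3.000,2.726)–(2.529,2.000)
cell (3,0): code 0100 → (3.291,1.000)–(4.000,0.596)
cell (3,1): code 1110 → (3.000,1.264)–(3.291,1.000)
cell (3,2): code 1101 → (3.699,3.000)–(3.000,2.726)
cell (3,3): code 1000 → (4.000,3.113)–(3.699,3.000)
cell (4,0): code 0010 → (4.000,0.596)–(4.536,1.000)
cell (4,1): code 0011 → (4.536,1.000)–(4.987,2.000)
cell (4,2): code 0011 → (4.987,2.000)–(4.142,3.000)
cell (4,3): code 0001 → (4.142,3.000)–(4.000,3.113)
cell (7,1): code 0100 → (7.921,2.000)–(8.000,1.770)
cell (7,2): code 1000 → (8.000,2.088)–(7.921,2.000)
cell (8,1): code 0110 → (8.000,1.770)–(9.000,1.439)
cell (8,2): code 1001 → (9.000,2.214)–(8.000,2.088)
cell (9,1): code 0010 → (9.000,1.439)–(9.200,2.000)
cell (9,2): code 0001 → (9.200,2.000)–(9.000,2.214)
total: 16 segments, chained into 2 closed loop(s), length Σ = 10.589687

segments=16 loops=2 length=10.590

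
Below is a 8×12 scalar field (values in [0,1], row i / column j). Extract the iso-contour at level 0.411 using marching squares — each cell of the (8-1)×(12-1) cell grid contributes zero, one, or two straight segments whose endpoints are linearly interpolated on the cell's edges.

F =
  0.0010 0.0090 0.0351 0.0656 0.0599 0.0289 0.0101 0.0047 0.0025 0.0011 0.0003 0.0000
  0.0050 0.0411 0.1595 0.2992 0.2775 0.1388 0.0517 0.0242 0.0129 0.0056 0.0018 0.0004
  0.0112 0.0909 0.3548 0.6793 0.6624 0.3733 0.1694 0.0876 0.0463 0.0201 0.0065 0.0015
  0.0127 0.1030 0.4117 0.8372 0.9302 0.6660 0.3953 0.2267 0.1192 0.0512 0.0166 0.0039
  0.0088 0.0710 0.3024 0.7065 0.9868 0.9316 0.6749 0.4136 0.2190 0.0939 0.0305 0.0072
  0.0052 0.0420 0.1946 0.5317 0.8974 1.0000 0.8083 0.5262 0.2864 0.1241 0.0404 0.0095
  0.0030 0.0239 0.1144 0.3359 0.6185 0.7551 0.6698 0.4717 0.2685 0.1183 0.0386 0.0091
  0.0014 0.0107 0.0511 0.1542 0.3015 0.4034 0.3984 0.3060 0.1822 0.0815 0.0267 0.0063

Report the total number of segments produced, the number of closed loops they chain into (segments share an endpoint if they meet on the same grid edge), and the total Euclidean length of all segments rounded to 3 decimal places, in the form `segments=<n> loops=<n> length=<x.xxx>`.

segments=22 loops=1 length=17.194

cell (1,2): code 0100 → (1.294,3.000)–(2.000,2.173)
cell (1,3): code 1100 → (1.347,4.000)–(1.294,3.000)
cell (1,4): code 1000 → (2.000,4.870)–(1.347,4.000)
cell (2,1): code 0100 → (2.988,2.000)–(3.000,1.998)
cell (2,2): code 1110 → (2.000,2.173)–(2.988,2.000)
cell (2,4): code 1101 → (2.129,5.000)–(2.000,4.870)
cell (2,5): code 1000 → (3.000,5.942)–(2.129,5.000)
cell (3,1): code 0010 → (3.000,1.998)–(3.006,2.000)
cell (3,2): code 0111 → (3.006,2.000)–(4.000,2.269)
cell (3,5): code 1101 → (3.056,6.000)–(3.000,5.942)
cell (3,6): code 1100 → (3.986,7.000)–(3.056,6.000)
cell (3,7): code 1000 → (4.000,7.013)–(3.986,7.000)
cell (4,2): code 0110 → (4.000,2.269)–(5.000,2.642)
cell (4,7): code 1001 → (5.000,7.480)–(4.000,7.013)
cell (5,2): code 0010 → (5.000,2.642)–(5.616,3.000)
cell (5,3): code 0111 → (5.616,3.000)–(6.000,3.266)
cell (5,7): code 1001 → (6.000,7.299)–(5.000,7.480)
cell (6,3): code 0010 → (6.000,3.266)–(6.655,4.000)
cell (6,4): code 0011 → (6.655,4.000)–(6.978,5.000)
cell (6,5): code 0011 → (6.978,5.000)–(6.954,6.000)
cell (6,6): code 0011 → (6.954,6.000)–(6.366,7.000)
cell (6,7): code 0001 → (6.366,7.000)–(6.000,7.299)
total: 22 segments, chained into 1 closed loop(s), length Σ = 17.193835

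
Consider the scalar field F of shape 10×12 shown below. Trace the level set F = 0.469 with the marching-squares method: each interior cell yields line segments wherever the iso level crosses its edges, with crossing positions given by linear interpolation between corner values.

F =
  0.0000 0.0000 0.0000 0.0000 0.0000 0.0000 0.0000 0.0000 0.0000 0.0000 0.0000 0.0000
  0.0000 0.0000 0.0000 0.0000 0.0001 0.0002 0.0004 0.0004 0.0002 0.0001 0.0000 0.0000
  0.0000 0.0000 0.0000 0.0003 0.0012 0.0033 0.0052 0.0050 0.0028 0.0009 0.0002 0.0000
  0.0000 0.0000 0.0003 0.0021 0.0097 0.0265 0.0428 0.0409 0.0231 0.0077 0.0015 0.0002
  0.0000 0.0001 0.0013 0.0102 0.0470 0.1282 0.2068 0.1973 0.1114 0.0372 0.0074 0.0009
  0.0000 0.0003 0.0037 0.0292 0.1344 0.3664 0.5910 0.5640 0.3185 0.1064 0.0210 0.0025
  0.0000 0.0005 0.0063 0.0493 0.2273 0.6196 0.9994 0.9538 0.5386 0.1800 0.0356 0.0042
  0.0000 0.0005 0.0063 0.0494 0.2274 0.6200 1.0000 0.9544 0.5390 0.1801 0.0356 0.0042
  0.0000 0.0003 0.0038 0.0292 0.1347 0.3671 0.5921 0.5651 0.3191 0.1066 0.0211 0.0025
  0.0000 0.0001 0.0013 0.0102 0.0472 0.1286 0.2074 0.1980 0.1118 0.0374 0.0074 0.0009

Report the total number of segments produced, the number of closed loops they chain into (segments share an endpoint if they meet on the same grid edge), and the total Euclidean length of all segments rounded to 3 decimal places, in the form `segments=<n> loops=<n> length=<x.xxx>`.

cell (4,5): code 0100 → (4.682,6.000)–(5.000,5.457)
cell (4,6): code 1100 → (4.741,7.000)–(4.682,6.000)
cell (4,7): code 1000 → (5.000,7.387)–(4.741,7.000)
cell (5,4): code 0100 → (5.405,5.000)–(6.000,4.616)
cell (5,5): code 1110 → (5.000,5.457)–(5.405,5.000)
cell (5,7): code 1101 → (5.684,8.000)–(5.000,7.387)
cell (5,8): code 1000 → (6.000,8.194)–(5.684,8.000)
cell (6,4): code 0110 → (6.000,4.616)–(7.000,4.615)
cell (6,8): code 1001 → (7.000,8.195)–(6.000,8.194)
cell (7,4): code 0010 → (7.000,4.615)–(7.597,5.000)
cell (7,5): code 0111 → (7.597,5.000)–(8.000,5.453)
cell (7,7): code 1011 → (8.000,7.391)–(7.318,8.000)
cell (7,8): code 0001 → (7.318,8.000)–(7.000,8.195)
cell (8,5): code 0010 → (8.000,5.453)–(8.320,6.000)
cell (8,6): code 0011 → (8.320,6.000)–(8.262,7.000)
cell (8,7): code 0001 → (8.262,7.000)–(8.000,7.391)
total: 16 segments, chained into 1 closed loop(s), length Σ = 11.414340

segments=16 loops=1 length=11.414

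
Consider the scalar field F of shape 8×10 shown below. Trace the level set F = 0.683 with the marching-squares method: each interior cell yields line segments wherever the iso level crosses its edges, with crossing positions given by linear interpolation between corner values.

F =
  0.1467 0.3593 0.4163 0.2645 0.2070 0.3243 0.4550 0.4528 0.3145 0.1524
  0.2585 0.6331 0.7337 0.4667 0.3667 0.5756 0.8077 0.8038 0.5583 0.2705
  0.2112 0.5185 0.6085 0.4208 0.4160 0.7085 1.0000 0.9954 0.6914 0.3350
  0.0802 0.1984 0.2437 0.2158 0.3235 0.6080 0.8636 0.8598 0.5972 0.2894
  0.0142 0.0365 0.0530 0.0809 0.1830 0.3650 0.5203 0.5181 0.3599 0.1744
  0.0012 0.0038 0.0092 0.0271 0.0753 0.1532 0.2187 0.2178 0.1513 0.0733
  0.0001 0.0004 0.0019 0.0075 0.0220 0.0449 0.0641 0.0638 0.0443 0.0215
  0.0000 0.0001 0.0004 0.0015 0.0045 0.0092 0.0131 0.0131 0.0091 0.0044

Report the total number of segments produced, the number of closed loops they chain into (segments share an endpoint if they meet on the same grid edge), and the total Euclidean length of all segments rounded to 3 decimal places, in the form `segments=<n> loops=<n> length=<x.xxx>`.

segments=18 loops=2 length=11.249

cell (0,1): code 0100 → (0.840,2.000)–(1.000,1.496)
cell (0,2): code 1000 → (1.000,2.190)–(0.840,2.000)
cell (0,5): code 0100 → (0.646,6.000)–(1.000,5.463)
cell (0,6): code 1100 → (0.656,7.000)–(0.646,6.000)
cell (0,7): code 1000 → (1.000,7.492)–(0.656,7.000)
cell (1,1): code 0010 → (1.000,1.496)–(1.405,2.000)
cell (1,2): code 0001 → (1.405,2.000)–(1.000,2.190)
cell (1,4): code 0100 → (1.808,5.000)–(2.000,4.913)
cell (1,5): code 1110 → (1.000,5.463)–(1.808,5.000)
cell (1,7): code 1101 → (1.937,8.000)–(1.000,7.492)
cell (1,8): code 1000 → (2.000,8.024)–(1.937,8.000)
cell (2,4): code 0010 → (2.000,4.913)–(2.254,5.000)
cell (2,5): code 0111 → (2.254,5.000)–(3.000,5.293)
cell (2,7): code 1011 → (3.000,7.673)–(2.089,8.000)
cell (2,8): code 0001 → (2.089,8.000)–(2.000,8.024)
cell (3,5): code 0010 → (3.000,5.293)–(3.526,6.000)
cell (3,6): code 0011 → (3.526,6.000)–(3.517,7.000)
cell (3,7): code 0001 → (3.517,7.000)–(3.000,7.673)
total: 18 segments, chained into 2 closed loop(s), length Σ = 11.249479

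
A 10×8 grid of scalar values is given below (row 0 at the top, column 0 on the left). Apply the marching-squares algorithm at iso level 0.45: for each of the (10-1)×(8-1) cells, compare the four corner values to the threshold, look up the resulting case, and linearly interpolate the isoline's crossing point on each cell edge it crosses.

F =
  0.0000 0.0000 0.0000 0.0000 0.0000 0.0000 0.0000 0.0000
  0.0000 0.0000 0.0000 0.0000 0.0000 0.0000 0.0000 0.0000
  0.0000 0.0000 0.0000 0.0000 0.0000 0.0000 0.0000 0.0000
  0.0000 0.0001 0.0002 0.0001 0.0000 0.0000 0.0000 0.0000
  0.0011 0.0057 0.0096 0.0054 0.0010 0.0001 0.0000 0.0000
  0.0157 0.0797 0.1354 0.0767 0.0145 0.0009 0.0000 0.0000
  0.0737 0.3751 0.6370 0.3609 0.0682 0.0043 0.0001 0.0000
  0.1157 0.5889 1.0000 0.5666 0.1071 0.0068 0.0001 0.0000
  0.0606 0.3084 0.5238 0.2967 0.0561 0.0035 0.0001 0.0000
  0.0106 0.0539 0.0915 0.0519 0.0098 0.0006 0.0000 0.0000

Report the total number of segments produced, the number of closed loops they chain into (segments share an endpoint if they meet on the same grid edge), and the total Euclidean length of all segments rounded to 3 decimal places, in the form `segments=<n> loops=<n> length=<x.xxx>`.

segments=12 loops=1 length=7.443

cell (5,1): code 0100 → (5.627,2.000)–(6.000,1.286)
cell (5,2): code 1000 → (6.000,2.677)–(5.627,2.000)
cell (6,0): code 0100 → (6.350,1.000)–(7.000,0.706)
cell (6,1): code 1110 → (6.000,1.286)–(6.350,1.000)
cell (6,2): code 1101 → (6.433,3.000)–(6.000,2.677)
cell (6,3): code 1000 → (7.000,3.254)–(6.433,3.000)
cell (7,0): code 0010 → (7.000,0.706)–(7.495,1.000)
cell (7,1): code 0111 → (7.495,1.000)–(8.000,1.657)
cell (7,2): code 1011 → (8.000,2.325)–(7.432,3.000)
cell (7,3): code 0001 → (7.432,3.000)–(7.000,3.254)
cell (8,1): code 0010 → (8.000,1.657)–(8.171,2.000)
cell (8,2): code 0001 → (8.171,2.000)–(8.000,2.325)
total: 12 segments, chained into 1 closed loop(s), length Σ = 7.442538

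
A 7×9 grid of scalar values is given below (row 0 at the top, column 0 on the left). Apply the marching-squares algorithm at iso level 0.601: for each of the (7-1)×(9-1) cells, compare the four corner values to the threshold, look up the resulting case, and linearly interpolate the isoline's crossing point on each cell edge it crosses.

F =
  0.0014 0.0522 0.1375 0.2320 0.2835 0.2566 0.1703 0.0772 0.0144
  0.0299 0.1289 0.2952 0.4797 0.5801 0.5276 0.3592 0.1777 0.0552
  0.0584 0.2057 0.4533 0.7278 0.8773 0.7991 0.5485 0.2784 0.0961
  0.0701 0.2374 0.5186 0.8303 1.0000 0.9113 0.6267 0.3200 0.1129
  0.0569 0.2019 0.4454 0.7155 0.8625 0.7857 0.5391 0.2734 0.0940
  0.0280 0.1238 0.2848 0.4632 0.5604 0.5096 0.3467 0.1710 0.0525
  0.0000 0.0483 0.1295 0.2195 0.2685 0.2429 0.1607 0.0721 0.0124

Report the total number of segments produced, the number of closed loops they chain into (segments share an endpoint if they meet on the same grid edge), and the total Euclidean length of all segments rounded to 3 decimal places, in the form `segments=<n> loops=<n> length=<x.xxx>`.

cell (1,2): code 0100 → (1.489,3.000)–(2.000,2.538)
cell (1,3): code 1100 → (1.070,4.000)–(1.489,3.000)
cell (1,4): code 1100 → (1.270,5.000)–(1.070,4.000)
cell (1,5): code 1000 → (2.000,5.791)–(1.270,5.000)
cell (2,2): code 0110 → (2.000,2.538)–(3.000,2.264)
cell (2,5): code 1101 → (2.671,6.000)–(2.000,5.791)
cell (2,6): code 1000 → (3.000,6.084)–(2.671,6.000)
cell (3,2): code 0110 → (3.000,2.264)–(4.000,2.576)
cell (3,5): code 1011 → (4.000,5.749)–(3.293,6.000)
cell (3,6): code 0001 → (3.293,6.000)–(3.000,6.084)
cell (4,2): code 0010 → (4.000,2.576)–(4.454,3.000)
cell (4,3): code 0011 → (4.454,3.000)–(4.866,4.000)
cell (4,4): code 0011 → (4.866,4.000)–(4.669,5.000)
cell (4,5): code 0001 → (4.669,5.000)–(4.000,5.749)
total: 14 segments, chained into 1 closed loop(s), length Σ = 11.776105

segments=14 loops=1 length=11.776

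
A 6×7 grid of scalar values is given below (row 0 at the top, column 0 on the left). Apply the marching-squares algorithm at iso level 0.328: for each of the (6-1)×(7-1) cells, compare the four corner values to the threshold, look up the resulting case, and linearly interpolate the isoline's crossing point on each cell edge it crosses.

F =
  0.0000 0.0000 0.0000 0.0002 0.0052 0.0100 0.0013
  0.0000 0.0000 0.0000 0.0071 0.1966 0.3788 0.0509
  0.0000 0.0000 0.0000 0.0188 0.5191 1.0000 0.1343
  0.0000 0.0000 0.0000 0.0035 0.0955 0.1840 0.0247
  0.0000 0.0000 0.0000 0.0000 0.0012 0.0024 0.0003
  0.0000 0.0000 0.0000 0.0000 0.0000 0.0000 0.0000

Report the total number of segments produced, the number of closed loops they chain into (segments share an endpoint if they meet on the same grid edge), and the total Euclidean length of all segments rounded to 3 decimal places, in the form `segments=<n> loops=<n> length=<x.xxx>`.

cell (0,4): code 0100 → (0.862,5.000)–(1.000,4.721)
cell (0,5): code 1000 → (1.000,5.155)–(0.862,5.000)
cell (1,3): code 0100 → (1.407,4.000)–(2.000,3.618)
cell (1,4): code 1110 → (1.000,4.721)–(1.407,4.000)
cell (1,5): code 1001 → (2.000,5.776)–(1.000,5.155)
cell (2,3): code 0010 → (2.000,3.618)–(2.451,4.000)
cell (2,4): code 0011 → (2.451,4.000)–(2.824,5.000)
cell (2,5): code 0001 → (2.824,5.000)–(2.000,5.776)
total: 8 segments, chained into 1 closed loop(s), length Σ = 6.018834

segments=8 loops=1 length=6.019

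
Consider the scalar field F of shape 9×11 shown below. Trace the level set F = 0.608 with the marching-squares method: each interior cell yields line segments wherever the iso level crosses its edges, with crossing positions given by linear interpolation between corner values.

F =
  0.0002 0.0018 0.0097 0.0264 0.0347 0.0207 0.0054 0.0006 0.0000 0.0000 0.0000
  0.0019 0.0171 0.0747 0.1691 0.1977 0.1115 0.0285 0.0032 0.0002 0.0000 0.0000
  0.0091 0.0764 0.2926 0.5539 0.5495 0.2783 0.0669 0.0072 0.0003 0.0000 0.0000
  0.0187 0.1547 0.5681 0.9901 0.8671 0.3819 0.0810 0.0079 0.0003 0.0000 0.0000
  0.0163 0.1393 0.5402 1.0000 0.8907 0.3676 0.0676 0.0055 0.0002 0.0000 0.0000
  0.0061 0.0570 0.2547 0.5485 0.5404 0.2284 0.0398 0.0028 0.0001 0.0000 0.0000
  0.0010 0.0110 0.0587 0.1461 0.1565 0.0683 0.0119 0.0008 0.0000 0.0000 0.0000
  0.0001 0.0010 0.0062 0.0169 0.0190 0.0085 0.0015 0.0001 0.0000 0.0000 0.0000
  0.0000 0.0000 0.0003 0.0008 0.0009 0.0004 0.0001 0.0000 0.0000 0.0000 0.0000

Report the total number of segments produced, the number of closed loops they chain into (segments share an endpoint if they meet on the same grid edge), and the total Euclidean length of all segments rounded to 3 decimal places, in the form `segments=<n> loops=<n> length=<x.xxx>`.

segments=8 loops=1 length=8.428

cell (2,2): code 0100 → (2.124,3.000)–(3.000,2.095)
cell (2,3): code 1100 → (2.184,4.000)–(2.124,3.000)
cell (2,4): code 1000 → (3.000,4.534)–(2.184,4.000)
cell (3,2): code 0110 → (3.000,2.095)–(4.000,2.147)
cell (3,4): code 1001 → (4.000,4.540)–(3.000,4.534)
cell (4,2): code 0010 → (4.000,2.147)–(4.868,3.000)
cell (4,3): code 0011 → (4.868,3.000)–(4.807,4.000)
cell (4,4): code 0001 → (4.807,4.000)–(4.000,4.540)
total: 8 segments, chained into 1 closed loop(s), length Σ = 8.428044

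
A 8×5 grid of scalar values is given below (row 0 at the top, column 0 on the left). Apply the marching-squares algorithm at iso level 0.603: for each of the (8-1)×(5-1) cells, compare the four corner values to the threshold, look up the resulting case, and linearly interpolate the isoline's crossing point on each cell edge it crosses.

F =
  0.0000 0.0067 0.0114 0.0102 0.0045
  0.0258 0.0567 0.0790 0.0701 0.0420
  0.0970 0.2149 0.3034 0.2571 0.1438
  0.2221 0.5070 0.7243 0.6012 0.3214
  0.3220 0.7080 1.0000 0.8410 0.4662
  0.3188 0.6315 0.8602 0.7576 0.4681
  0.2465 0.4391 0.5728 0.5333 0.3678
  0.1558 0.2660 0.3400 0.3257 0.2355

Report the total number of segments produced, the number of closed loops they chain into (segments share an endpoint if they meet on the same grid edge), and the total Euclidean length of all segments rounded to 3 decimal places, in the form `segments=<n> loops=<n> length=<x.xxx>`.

segments=12 loops=1 length=9.425

cell (2,1): code 0100 → (2.712,2.000)–(3.000,1.442)
cell (2,2): code 1000 → (3.000,2.985)–(2.712,2.000)
cell (3,0): code 0100 → (3.478,1.000)–(4.000,0.728)
cell (3,1): code 1110 → (3.000,1.442)–(3.478,1.000)
cell (3,2): code 1101 → (3.008,3.000)–(3.000,2.985)
cell (3,3): code 1000 → (4.000,3.635)–(3.008,3.000)
cell (4,0): code 0110 → (4.000,0.728)–(5.000,0.909)
cell (4,3): code 1001 → (5.000,3.534)–(4.000,3.635)
cell (5,0): code 0010 → (5.000,0.909)–(5.148,1.000)
cell (5,1): code 0011 → (5.148,1.000)–(5.895,2.000)
cell (5,2): code 0011 → (5.895,2.000)–(5.689,3.000)
cell (5,3): code 0001 → (5.689,3.000)–(5.000,3.534)
total: 12 segments, chained into 1 closed loop(s), length Σ = 9.425305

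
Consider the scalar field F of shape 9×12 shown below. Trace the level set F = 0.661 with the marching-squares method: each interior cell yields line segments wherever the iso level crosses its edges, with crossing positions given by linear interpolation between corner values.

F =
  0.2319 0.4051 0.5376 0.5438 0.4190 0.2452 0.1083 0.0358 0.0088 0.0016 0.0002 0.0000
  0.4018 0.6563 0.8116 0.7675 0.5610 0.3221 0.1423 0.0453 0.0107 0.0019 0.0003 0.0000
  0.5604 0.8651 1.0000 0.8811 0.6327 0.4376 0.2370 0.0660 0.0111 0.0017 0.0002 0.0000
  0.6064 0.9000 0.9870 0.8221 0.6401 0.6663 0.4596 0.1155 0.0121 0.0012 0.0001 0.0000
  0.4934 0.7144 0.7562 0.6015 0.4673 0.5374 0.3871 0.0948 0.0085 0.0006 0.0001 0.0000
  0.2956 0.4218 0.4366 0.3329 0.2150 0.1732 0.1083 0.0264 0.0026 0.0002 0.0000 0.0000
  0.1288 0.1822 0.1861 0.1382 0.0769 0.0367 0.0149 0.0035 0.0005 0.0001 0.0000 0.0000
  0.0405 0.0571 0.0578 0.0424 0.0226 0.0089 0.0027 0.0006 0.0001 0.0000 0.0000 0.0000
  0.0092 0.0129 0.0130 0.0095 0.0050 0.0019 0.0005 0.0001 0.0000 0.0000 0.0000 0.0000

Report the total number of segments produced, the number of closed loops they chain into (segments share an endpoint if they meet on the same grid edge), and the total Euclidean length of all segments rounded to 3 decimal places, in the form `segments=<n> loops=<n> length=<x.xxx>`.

cell (0,1): code 0100 → (0.450,2.000)–(1.000,1.030)
cell (0,2): code 1100 → (0.524,3.000)–(0.450,2.000)
cell (0,3): code 1000 → (1.000,3.516)–(0.524,3.000)
cell (1,0): code 0100 → (1.023,1.000)–(2.000,0.330)
cell (1,1): code 1110 → (1.000,1.030)–(1.023,1.000)
cell (1,3): code 1001 → (2.000,3.886)–(1.000,3.516)
cell (2,0): code 0110 → (2.000,0.330)–(3.000,0.186)
cell (2,3): code 1001 → (3.000,3.885)–(2.000,3.886)
cell (2,4): code 0100 → (2.977,5.000)–(3.000,4.798)
cell (2,5): code 1000 → (3.000,5.026)–(2.977,5.000)
cell (3,0): code 0110 → (3.000,0.186)–(4.000,0.758)
cell (3,2): code 1011 → (4.000,2.615)–(3.730,3.000)
cell (3,3): code 0001 → (3.730,3.000)–(3.000,3.885)
cell (3,4): code 0010 → (3.000,4.798)–(3.041,5.000)
cell (3,5): code 0001 → (3.041,5.000)–(3.000,5.026)
cell (4,0): code 0010 → (4.000,0.758)–(4.183,1.000)
cell (4,1): code 0011 → (4.183,1.000)–(4.298,2.000)
cell (4,2): code 0001 → (4.298,2.000)–(4.000,2.615)
total: 18 segments, chained into 2 closed loop(s), length Σ = 12.374376

segments=18 loops=2 length=12.374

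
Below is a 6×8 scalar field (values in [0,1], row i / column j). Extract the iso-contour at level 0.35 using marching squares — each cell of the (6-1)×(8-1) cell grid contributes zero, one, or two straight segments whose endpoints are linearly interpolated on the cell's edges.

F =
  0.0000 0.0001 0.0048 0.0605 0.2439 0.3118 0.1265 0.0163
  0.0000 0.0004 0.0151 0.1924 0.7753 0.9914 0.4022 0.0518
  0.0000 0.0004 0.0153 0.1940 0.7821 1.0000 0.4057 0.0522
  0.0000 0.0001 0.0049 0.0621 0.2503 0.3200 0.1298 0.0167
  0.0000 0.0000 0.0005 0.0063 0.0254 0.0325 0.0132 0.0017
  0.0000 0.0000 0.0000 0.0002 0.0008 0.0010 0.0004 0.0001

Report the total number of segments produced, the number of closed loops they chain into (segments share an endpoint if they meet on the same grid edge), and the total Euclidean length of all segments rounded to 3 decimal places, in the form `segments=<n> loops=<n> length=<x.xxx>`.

cell (0,3): code 0100 → (0.200,4.000)–(1.000,3.270)
cell (0,4): code 1100 → (0.056,5.000)–(0.200,4.000)
cell (0,5): code 1100 → (0.811,6.000)–(0.056,5.000)
cell (0,6): code 1000 → (1.000,6.149)–(0.811,6.000)
cell (1,3): code 0110 → (1.000,3.270)–(2.000,3.265)
cell (1,6): code 1001 → (2.000,6.158)–(1.000,6.149)
cell (2,3): code 0010 → (2.000,3.265)–(2.813,4.000)
cell (2,4): code 0011 → (2.813,4.000)–(2.956,5.000)
cell (2,5): code 0011 → (2.956,5.000)–(2.202,6.000)
cell (2,6): code 0001 → (2.202,6.000)–(2.000,6.158)
total: 10 segments, chained into 1 closed loop(s), length Σ = 9.201069

segments=10 loops=1 length=9.201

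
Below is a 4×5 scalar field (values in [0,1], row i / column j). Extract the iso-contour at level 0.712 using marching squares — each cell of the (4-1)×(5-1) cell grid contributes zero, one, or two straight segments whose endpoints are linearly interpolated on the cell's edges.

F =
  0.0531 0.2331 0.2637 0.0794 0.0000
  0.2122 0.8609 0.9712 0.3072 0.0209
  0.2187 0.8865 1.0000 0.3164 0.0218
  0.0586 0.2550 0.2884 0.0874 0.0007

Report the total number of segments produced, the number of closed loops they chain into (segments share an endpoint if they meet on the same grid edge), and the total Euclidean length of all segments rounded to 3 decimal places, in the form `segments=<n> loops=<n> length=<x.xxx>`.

segments=8 loops=1 length=5.847

cell (0,0): code 0100 → (0.763,1.000)–(1.000,0.770)
cell (0,1): code 1100 → (0.634,2.000)–(0.763,1.000)
cell (0,2): code 1000 → (1.000,2.390)–(0.634,2.000)
cell (1,0): code 0110 → (1.000,0.770)–(2.000,0.739)
cell (1,2): code 1001 → (2.000,2.421)–(1.000,2.390)
cell (2,0): code 0010 → (2.000,0.739)–(2.276,1.000)
cell (2,1): code 0011 → (2.276,1.000)–(2.405,2.000)
cell (2,2): code 0001 → (2.405,2.000)–(2.000,2.421)
total: 8 segments, chained into 1 closed loop(s), length Σ = 5.847428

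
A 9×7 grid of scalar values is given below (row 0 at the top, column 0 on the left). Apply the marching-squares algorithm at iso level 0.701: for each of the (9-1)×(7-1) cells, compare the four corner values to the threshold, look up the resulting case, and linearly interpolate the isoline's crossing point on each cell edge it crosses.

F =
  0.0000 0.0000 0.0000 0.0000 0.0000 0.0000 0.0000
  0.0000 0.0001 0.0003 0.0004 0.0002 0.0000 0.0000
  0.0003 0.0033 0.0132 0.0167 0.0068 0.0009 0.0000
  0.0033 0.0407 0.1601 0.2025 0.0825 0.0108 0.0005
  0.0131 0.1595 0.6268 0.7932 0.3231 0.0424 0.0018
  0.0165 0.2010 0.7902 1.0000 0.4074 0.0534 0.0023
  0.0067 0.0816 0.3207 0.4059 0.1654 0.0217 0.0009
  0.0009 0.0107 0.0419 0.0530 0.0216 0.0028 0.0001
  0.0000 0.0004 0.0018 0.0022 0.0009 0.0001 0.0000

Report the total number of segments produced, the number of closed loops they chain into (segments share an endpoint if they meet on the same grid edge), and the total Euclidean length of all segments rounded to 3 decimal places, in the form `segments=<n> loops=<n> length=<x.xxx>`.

cell (3,2): code 0100 → (3.844,3.000)–(4.000,2.446)
cell (3,3): code 1000 → (4.000,3.196)–(3.844,3.000)
cell (4,1): code 0100 → (4.454,2.000)–(5.000,1.849)
cell (4,2): code 1110 → (4.000,2.446)–(4.454,2.000)
cell (4,3): code 1001 → (5.000,3.505)–(4.000,3.196)
cell (5,1): code 0010 → (5.000,1.849)–(5.190,2.000)
cell (5,2): code 0011 → (5.190,2.000)–(5.503,3.000)
cell (5,3): code 0001 → (5.503,3.000)–(5.000,3.505)
total: 8 segments, chained into 1 closed loop(s), length Σ = 5.079237

segments=8 loops=1 length=5.079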